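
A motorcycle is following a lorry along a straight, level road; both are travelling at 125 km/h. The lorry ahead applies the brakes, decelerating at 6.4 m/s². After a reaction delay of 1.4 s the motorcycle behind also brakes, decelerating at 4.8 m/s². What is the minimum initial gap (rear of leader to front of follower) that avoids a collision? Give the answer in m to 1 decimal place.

125 km/h ÷ 3.6 = 34.7222 m/s.
Leader travels v²/(2a_L) = 1205.631 / 12.800 = 94.190 m before stopping.
Follower covers v·t_r = 34.7222 × 1.4 = 48.611 m while reacting, then v²/(2a_F) = 1205.631 / 9.600 = 125.587 m while braking, for a total of 48.611 + 125.587 = 174.198 m.
Since a_F ≤ a_L and the follower starts braking later, the follower is never slower than the leader, so the closest approach is when both have stopped.
Minimum gap = 174.198 − 94.190 = 80.008 m.

Minimum gap ≈ 80.0 m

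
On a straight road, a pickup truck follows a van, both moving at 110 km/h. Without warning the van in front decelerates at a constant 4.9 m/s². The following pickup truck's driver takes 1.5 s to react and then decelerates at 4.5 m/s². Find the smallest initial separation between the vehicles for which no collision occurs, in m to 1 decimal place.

110 km/h ÷ 3.6 = 30.5556 m/s.
Leader travels v²/(2a_L) = 933.645 / 9.800 = 95.270 m before stopping.
Follower covers v·t_r = 30.5556 × 1.5 = 45.833 m while reacting, then v²/(2a_F) = 933.645 / 9.000 = 103.738 m while braking, for a total of 45.833 + 103.738 = 149.571 m.
Since a_F ≤ a_L and the follower starts braking later, the follower is never slower than the leader, so the closest approach is when both have stopped.
Minimum gap = 149.571 − 95.270 = 54.301 m.

Minimum gap ≈ 54.3 m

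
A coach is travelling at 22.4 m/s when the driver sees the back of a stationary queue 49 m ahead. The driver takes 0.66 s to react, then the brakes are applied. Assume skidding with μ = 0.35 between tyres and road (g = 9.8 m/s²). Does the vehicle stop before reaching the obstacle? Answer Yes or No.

a = μg = 0.35 × 9.8 = 3.430 m/s².
Reaction distance = 22.4000 × 0.66 = 14.784 m.
Braking distance = v²/(2a) = 501.760 / 6.860 = 73.143 m.
Total stopping distance = 14.784 + 73.143 = 87.927 m, vs 49 m available — it cannot stop in time and overshoots by 87.927 − 49 = 38.927 m.

No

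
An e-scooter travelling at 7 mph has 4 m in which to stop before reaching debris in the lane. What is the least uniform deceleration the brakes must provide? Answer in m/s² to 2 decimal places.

Required deceleration ≈ 1.22 m/s²

7 mph × 0.44704 = 3.1293 m/s.
v² = 2a·d ⇒ a = v²/(2d) = 3.1293² / (2 × 4.000) = 9.793 / 8.000 = 1.2241 m/s².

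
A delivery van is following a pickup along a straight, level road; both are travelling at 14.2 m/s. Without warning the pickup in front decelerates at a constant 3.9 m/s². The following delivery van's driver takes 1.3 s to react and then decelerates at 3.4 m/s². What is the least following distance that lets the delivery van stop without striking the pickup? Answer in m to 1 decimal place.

Leader travels v²/(2a_L) = 201.640 / 7.800 = 25.851 m before stopping.
Follower covers v·t_r = 14.2000 × 1.3 = 18.460 m while reacting, then v²/(2a_F) = 201.640 / 6.800 = 29.653 m while braking, for a total of 18.460 + 29.653 = 48.113 m.
Since a_F ≤ a_L and the follower starts braking later, the follower is never slower than the leader, so the closest approach is when both have stopped.
Minimum gap = 48.113 − 25.851 = 22.262 m.

Minimum gap ≈ 22.3 m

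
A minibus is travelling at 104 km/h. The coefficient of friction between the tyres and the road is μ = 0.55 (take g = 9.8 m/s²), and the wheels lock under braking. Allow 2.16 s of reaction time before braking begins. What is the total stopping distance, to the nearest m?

104 km/h ÷ 3.6 = 28.8889 m/s.
a = μg = 0.55 × 9.8 = 5.390 m/s².
Reaction distance = v·t_r = 28.8889 × 2.16 = 62.400 m.
Braking distance = v²/(2a) = 28.8889² / (2 × 5.390) = 834.569 / 10.780 = 77.418 m.
Total = 62.400 + 77.418 = 139.818 m.

Total stopping distance ≈ 140 m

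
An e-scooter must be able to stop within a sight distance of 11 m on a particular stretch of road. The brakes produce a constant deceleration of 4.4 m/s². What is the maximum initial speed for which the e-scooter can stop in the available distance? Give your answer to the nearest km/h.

v²/(2a) = d ⇒ v = √(2 × 4.400 × 11) = √96.80 = 9.8387 m/s.
9.8387 m/s × 3.6 = 35.419 km/h.

Maximum speed ≈ 35 km/h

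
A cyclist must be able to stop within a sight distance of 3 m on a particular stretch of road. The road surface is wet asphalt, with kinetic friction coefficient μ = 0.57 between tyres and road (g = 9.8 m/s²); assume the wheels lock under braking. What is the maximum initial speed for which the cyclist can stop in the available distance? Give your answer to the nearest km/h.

Maximum speed ≈ 21 km/h

a = μg = 0.57 × 9.8 = 5.586 m/s².
v²/(2a) = d ⇒ v = √(2 × 5.586 × 3) = √33.52 = 5.7896 m/s.
5.7896 m/s × 3.6 = 20.843 km/h.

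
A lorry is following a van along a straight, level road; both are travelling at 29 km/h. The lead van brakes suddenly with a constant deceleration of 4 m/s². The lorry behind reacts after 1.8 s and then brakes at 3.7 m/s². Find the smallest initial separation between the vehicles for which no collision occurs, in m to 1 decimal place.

29 km/h ÷ 3.6 = 8.0556 m/s.
Leader travels v²/(2a_L) = 64.893 / 8.000 = 8.112 m before stopping.
Follower covers v·t_r = 8.0556 × 1.8 = 14.500 m while reacting, then v²/(2a_F) = 64.893 / 7.400 = 8.769 m while braking, for a total of 14.500 + 8.769 = 23.269 m.
Since a_F ≤ a_L and the follower starts braking later, the follower is never slower than the leader, so the closest approach is when both have stopped.
Minimum gap = 23.269 − 8.112 = 15.157 m.

Minimum gap ≈ 15.2 m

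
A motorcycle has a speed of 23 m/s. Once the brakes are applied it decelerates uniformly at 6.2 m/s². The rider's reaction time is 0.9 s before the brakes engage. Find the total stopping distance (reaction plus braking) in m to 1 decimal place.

Total stopping distance ≈ 63.4 m

Reaction distance = v·t_r = 23.0000 × 0.9 = 20.700 m.
Braking distance = v²/(2a) = 23.0000² / (2 × 6.200) = 529.000 / 12.400 = 42.661 m.
Total = 20.700 + 42.661 = 63.361 m.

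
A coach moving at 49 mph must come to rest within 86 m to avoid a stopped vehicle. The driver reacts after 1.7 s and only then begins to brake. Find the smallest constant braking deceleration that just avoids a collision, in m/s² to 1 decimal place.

49 mph × 0.44704 = 21.9050 m/s.
Distance covered during reaction = 21.9050 × 1.7 = 37.239 m.
Distance available for braking: 86 − 37.239 = 48.761 m.
v² = 2a·d ⇒ a = v²/(2d) = 21.9050² / (2 × 48.761) = 479.829 / 97.522 = 4.9202 m/s².

Required deceleration ≈ 4.9 m/s²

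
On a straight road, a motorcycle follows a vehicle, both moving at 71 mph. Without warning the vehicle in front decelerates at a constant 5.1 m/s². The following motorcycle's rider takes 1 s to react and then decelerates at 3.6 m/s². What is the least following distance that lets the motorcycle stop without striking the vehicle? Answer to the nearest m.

Minimum gap ≈ 73 m

71 mph × 0.44704 = 31.7398 m/s.
Leader travels v²/(2a_L) = 1007.415 / 10.200 = 98.766 m before stopping.
Follower covers v·t_r = 31.7398 × 1 = 31.740 m while reacting, then v²/(2a_F) = 1007.415 / 7.200 = 139.919 m while braking, for a total of 31.740 + 139.919 = 171.659 m.
Since a_F ≤ a_L and the follower starts braking later, the follower is never slower than the leader, so the closest approach is when both have stopped.
Minimum gap = 171.659 − 98.766 = 72.893 m.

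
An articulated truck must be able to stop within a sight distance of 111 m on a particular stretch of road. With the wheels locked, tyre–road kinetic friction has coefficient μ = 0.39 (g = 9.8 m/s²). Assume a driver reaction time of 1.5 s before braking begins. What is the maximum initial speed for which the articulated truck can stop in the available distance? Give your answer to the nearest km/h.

Maximum speed ≈ 86 km/h

a = μg = 0.39 × 9.8 = 3.822 m/s².
Stopping distance: v·t_r + v²/(2a) = 111 with t_r = 1.5 s and a = 3.822 m/s².
So v² + 11.466 v − 848.48 = 0.
Positive root: v = −a·t_r + √((a·t_r)² + 2a·d) = −5.733 + √(32.867 + 848.48) = 23.9545 m/s.
23.9545 m/s × 3.6 = 86.236 km/h.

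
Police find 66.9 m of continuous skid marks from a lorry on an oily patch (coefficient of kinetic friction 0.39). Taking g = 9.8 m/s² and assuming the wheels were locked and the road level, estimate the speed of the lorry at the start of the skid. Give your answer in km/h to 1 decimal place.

Initial speed ≈ 81.4 km/h

Deceleration a = μg = 0.39 × 9.8 = 3.822 m/s².
v = √(2a·d) = √(2 × 3.822 × 66.9) = √511.384 = 22.6138 m/s.
= 22.6138 × 3.6 = 81.410 km/h.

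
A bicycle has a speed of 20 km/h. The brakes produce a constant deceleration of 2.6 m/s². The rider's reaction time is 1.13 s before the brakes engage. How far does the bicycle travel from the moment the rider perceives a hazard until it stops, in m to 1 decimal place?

Total stopping distance ≈ 12.2 m

20 km/h ÷ 3.6 = 5.5556 m/s.
Reaction distance = v·t_r = 5.5556 × 1.13 = 6.278 m.
Braking distance = v²/(2a) = 5.5556² / (2 × 2.600) = 30.865 / 5.200 = 5.936 m.
Total = 6.278 + 5.936 = 12.214 m.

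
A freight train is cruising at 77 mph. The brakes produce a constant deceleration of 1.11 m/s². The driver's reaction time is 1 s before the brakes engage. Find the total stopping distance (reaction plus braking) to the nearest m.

77 mph × 0.44704 = 34.4221 m/s.
Reaction distance = v·t_r = 34.4221 × 1 = 34.422 m.
Braking distance = v²/(2a) = 34.4221² / (2 × 1.110) = 1184.881 / 2.220 = 533.730 m.
Total = 34.422 + 533.730 = 568.152 m.

Total stopping distance ≈ 568 m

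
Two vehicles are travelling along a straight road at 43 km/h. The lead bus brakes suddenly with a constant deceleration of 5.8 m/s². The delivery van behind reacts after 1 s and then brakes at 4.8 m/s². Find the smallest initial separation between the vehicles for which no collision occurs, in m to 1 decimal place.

43 km/h ÷ 3.6 = 11.9444 m/s.
Leader travels v²/(2a_L) = 142.669 / 11.600 = 12.299 m before stopping.
Follower covers v·t_r = 11.9444 × 1 = 11.944 m while reacting, then v²/(2a_F) = 142.669 / 9.600 = 14.861 m while braking, for a total of 11.944 + 14.861 = 26.805 m.
Since a_F ≤ a_L and the follower starts braking later, the follower is never slower than the leader, so the closest approach is when both have stopped.
Minimum gap = 26.805 − 12.299 = 14.506 m.

Minimum gap ≈ 14.5 m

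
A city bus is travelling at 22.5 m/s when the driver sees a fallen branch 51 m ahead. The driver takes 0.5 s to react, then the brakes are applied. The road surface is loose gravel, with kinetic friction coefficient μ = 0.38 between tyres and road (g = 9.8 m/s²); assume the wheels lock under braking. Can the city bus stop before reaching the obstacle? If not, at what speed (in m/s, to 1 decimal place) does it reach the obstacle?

No — it strikes the obstacle at 14.5 m/s

a = μg = 0.38 × 9.8 = 3.724 m/s².
Reaction distance = 22.5000 × 0.5 = 11.250 m.
Braking distance needed to stop: v²/(2a) = 506.250 / 7.448 = 67.971 m, so total needed = 11.250 + 67.971 = 79.221 m > 51 m — it cannot stop.
Distance remaining when braking begins: 51 − 11.250 = 39.750 m.
v² = v₀² − 2a·d = 506.250 − 2 × 3.724 × 39.750 = 210.192 m²/s².
v = √210.192 = 14.498 m/s.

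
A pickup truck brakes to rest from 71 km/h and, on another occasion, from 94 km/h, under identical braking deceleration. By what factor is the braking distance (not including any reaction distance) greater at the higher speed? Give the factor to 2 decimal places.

Factor ≈ 1.75

Braking distance d = v²/(2a), so with a fixed, d ∝ v².
Factor = (94/71)² = 1.3239² = 1.7527.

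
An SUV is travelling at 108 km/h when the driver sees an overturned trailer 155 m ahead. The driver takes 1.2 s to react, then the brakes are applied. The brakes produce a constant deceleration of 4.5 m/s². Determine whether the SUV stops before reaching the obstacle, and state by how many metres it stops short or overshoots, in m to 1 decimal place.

108 km/h ÷ 3.6 = 30.0000 m/s.
Reaction distance = 30.0000 × 1.2 = 36.000 m.
Braking distance = v²/(2a) = 900.000 / 9.000 = 100.000 m.
Total stopping distance = 36.000 + 100.000 = 136.000 m, vs 155 m available — it stops with 155 − 136.000 = 19.000 m to spare.

Yes — it stops 19.0 m short of the obstacle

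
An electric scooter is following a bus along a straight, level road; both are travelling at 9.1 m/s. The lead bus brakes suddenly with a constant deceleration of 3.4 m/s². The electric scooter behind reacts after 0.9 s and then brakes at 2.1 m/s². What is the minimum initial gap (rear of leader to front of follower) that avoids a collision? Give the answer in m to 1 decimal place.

Minimum gap ≈ 15.7 m

Leader travels v²/(2a_L) = 82.810 / 6.800 = 12.178 m before stopping.
Follower covers v·t_r = 9.1000 × 0.9 = 8.190 m while reacting, then v²/(2a_F) = 82.810 / 4.200 = 19.717 m while braking, for a total of 8.190 + 19.717 = 27.907 m.
Since a_F ≤ a_L and the follower starts braking later, the follower is never slower than the leader, so the closest approach is when both have stopped.
Minimum gap = 27.907 − 12.178 = 15.729 m.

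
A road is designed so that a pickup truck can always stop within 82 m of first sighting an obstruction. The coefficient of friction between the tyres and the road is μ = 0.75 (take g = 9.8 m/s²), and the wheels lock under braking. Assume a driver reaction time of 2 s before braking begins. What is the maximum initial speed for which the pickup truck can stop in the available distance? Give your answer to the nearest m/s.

a = μg = 0.75 × 9.8 = 7.350 m/s².
Stopping distance: v·t_r + v²/(2a) = 82 with t_r = 2 s and a = 7.350 m/s².
So v² + 29.400 v − 1205.40 = 0.
Positive root: v = −a·t_r + √((a·t_r)² + 2a·d) = −14.700 + √(216.090 + 1205.40) = 23.0027 m/s.

Maximum speed ≈ 23 m/s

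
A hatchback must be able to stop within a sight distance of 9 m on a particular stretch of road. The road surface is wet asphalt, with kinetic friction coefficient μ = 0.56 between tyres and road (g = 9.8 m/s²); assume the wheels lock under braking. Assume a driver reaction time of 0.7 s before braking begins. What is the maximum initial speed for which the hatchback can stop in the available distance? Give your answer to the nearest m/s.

a = μg = 0.56 × 9.8 = 5.488 m/s².
Stopping distance: v·t_r + v²/(2a) = 9 with t_r = 0.7 s and a = 5.488 m/s².
So v² + 7.683 v − 98.78 = 0.
Positive root: v = −a·t_r + √((a·t_r)² + 2a·d) = −3.842 + √(14.761 + 98.78) = 6.8136 m/s.

Maximum speed ≈ 7 m/s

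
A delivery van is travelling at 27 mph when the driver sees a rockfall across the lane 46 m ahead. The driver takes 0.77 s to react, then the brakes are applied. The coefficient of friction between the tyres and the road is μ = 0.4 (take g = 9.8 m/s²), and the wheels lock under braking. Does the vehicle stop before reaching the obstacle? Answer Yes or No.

27 mph × 0.44704 = 12.0701 m/s.
a = μg = 0.4 × 9.8 = 3.920 m/s².
Reaction distance = 12.0701 × 0.77 = 9.294 m.
Braking distance = v²/(2a) = 145.687 / 7.840 = 18.583 m.
Total stopping distance = 9.294 + 18.583 = 27.877 m, vs 46 m available — it stops with 46 − 27.877 = 18.123 m to spare.

Yes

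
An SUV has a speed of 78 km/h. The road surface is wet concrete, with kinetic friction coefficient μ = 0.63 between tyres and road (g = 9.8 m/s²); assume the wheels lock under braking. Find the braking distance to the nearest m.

78 km/h ÷ 3.6 = 21.6667 m/s.
a = μg = 0.63 × 9.8 = 6.174 m/s².
Braking distance = v²/(2a) = 21.6667² / (2 × 6.174) = 469.446 / 12.348 = 38.018 m.

Braking distance ≈ 38 m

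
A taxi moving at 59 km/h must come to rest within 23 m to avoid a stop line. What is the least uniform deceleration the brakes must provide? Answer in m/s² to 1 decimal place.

Required deceleration ≈ 5.8 m/s²

59 km/h ÷ 3.6 = 16.3889 m/s.
v² = 2a·d ⇒ a = v²/(2d) = 16.3889² / (2 × 23.000) = 268.596 / 46.000 = 5.8390 m/s².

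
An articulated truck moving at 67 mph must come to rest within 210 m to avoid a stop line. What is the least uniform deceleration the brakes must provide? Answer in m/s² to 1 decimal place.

Required deceleration ≈ 2.1 m/s²

67 mph × 0.44704 = 29.9517 m/s.
v² = 2a·d ⇒ a = v²/(2d) = 29.9517² / (2 × 210.000) = 897.104 / 420.000 = 2.1360 m/s².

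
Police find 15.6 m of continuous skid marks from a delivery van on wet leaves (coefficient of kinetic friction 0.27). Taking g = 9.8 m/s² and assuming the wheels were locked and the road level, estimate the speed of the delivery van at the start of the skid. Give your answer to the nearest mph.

Initial speed ≈ 20 mph

Deceleration a = μg = 0.27 × 9.8 = 2.646 m/s².
v = √(2a·d) = √(2 × 2.646 × 15.6) = √82.555 = 9.0860 m/s.
= 9.0860 ÷ 0.44704 = 20.325 mph.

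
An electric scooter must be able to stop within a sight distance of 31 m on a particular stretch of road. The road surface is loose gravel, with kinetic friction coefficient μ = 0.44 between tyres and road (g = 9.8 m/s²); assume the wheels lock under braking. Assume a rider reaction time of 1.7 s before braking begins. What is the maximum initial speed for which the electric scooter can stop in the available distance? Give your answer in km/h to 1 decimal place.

Maximum speed ≈ 38.1 km/h

a = μg = 0.44 × 9.8 = 4.312 m/s².
Stopping distance: v·t_r + v²/(2a) = 31 with t_r = 1.7 s and a = 4.312 m/s².
So v² + 14.661 v − 267.34 = 0.
Positive root: v = −a·t_r + √((a·t_r)² + 2a·d) = −7.330 + √(53.729 + 267.34) = 10.5884 m/s.
10.5884 m/s × 3.6 = 38.118 km/h.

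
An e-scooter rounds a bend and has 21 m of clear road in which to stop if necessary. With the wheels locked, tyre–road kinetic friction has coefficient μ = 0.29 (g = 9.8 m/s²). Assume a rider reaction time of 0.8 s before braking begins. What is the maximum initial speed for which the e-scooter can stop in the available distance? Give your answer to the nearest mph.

Maximum speed ≈ 20 mph

a = μg = 0.29 × 9.8 = 2.842 m/s².
Stopping distance: v·t_r + v²/(2a) = 21 with t_r = 0.8 s and a = 2.842 m/s².
So v² + 4.547 v − 119.36 = 0.
Positive root: v = −a·t_r + √((a·t_r)² + 2a·d) = −2.274 + √(5.171 + 119.36) = 8.8853 m/s.
8.8853 m/s ÷ 0.44704 = 19.876 mph.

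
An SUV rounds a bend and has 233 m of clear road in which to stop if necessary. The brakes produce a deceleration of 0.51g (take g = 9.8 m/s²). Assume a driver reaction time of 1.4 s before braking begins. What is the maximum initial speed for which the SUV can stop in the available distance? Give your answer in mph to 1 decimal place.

Maximum speed ≈ 93.4 mph

a = 0.51 × 9.8 = 4.998 m/s².
Stopping distance: v·t_r + v²/(2a) = 233 with t_r = 1.4 s and a = 4.998 m/s².
So v² + 13.994 v − 2329.07 = 0.
Positive root: v = −a·t_r + √((a·t_r)² + 2a·d) = −6.997 + √(48.958 + 2329.07) = 41.7680 m/s.
41.7680 m/s ÷ 0.44704 = 93.432 mph.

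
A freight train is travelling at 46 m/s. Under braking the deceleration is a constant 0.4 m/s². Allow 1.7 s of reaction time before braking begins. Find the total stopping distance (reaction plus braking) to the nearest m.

Total stopping distance ≈ 2723 m

Reaction distance = v·t_r = 46.0000 × 1.7 = 78.200 m.
Braking distance = v²/(2a) = 46.0000² / (2 × 0.400) = 2116.000 / 0.800 = 2645.000 m.
Total = 78.200 + 2645.000 = 2723.200 m.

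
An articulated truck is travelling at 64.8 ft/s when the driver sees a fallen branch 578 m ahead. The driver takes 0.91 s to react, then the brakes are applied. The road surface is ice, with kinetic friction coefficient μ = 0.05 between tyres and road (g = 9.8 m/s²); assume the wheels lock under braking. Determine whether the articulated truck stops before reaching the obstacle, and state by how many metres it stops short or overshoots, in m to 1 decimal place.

64.8 ft/s × 0.3048 = 19.7510 m/s.
a = μg = 0.05 × 9.8 = 0.490 m/s².
Reaction distance = 19.7510 × 0.91 = 17.973 m.
Braking distance = v²/(2a) = 390.102 / 0.980 = 398.063 m.
Total stopping distance = 17.973 + 398.063 = 416.036 m, vs 578 m available — it stops with 578 − 416.036 = 161.964 m to spare.

Yes — it stops 162.0 m short of the obstacle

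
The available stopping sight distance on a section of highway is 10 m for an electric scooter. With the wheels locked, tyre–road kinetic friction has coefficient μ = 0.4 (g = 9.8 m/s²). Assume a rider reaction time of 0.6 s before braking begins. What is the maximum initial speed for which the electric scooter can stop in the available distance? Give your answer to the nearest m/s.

Maximum speed ≈ 7 m/s

a = μg = 0.4 × 9.8 = 3.920 m/s².
Stopping distance: v·t_r + v²/(2a) = 10 with t_r = 0.6 s and a = 3.920 m/s².
So v² + 4.704 v − 78.40 = 0.
Positive root: v = −a·t_r + √((a·t_r)² + 2a·d) = −2.352 + √(5.532 + 78.40) = 6.8094 m/s.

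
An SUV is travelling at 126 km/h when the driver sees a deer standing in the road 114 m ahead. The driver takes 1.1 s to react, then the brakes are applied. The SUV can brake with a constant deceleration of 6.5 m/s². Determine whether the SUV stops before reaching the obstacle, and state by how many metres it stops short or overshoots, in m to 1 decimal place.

126 km/h ÷ 3.6 = 35.0000 m/s.
Reaction distance = 35.0000 × 1.1 = 38.500 m.
Braking distance = v²/(2a) = 1225.000 / 13.000 = 94.231 m.
Total stopping distance = 38.500 + 94.231 = 132.731 m, vs 114 m available — it cannot stop in time and overshoots by 132.731 − 114 = 18.731 m.

No — it overshoots by 18.7 m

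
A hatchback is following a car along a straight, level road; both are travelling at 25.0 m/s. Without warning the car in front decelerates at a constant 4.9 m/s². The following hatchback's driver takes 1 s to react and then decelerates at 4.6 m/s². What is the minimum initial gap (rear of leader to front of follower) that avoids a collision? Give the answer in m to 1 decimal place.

Minimum gap ≈ 29.2 m

Leader travels v²/(2a_L) = 625.000 / 9.800 = 63.776 m before stopping.
Follower covers v·t_r = 25.0000 × 1 = 25.000 m while reacting, then v²/(2a_F) = 625.000 / 9.200 = 67.935 m while braking, for a total of 25.000 + 67.935 = 92.935 m.
Since a_F ≤ a_L and the follower starts braking later, the follower is never slower than the leader, so the closest approach is when both have stopped.
Minimum gap = 92.935 − 63.776 = 29.159 m.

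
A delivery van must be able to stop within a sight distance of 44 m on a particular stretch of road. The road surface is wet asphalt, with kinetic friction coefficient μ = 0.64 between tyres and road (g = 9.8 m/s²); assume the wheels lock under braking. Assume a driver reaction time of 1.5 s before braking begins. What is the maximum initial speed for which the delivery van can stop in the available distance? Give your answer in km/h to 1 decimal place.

a = μg = 0.64 × 9.8 = 6.272 m/s².
Stopping distance: v·t_r + v²/(2a) = 44 with t_r = 1.5 s and a = 6.272 m/s².
So v² + 18.816 v − 551.94 = 0.
Positive root: v = −a·t_r + √((a·t_r)² + 2a·d) = −9.408 + √(88.510 + 551.94) = 15.8991 m/s.
15.8991 m/s × 3.6 = 57.237 km/h.

Maximum speed ≈ 57.2 km/h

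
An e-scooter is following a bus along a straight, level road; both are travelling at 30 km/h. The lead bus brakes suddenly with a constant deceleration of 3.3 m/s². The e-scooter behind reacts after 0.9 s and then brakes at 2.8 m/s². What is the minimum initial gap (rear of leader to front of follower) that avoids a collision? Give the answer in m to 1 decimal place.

30 km/h ÷ 3.6 = 8.3333 m/s.
Leader travels v²/(2a_L) = 69.444 / 6.600 = 10.522 m before stopping.
Follower covers v·t_r = 8.3333 × 0.9 = 7.500 m while reacting, then v²/(2a_F) = 69.444 / 5.600 = 12.401 m while braking, for a total of 7.500 + 12.401 = 19.901 m.
Since a_F ≤ a_L and the follower starts braking later, the follower is never slower than the leader, so the closest approach is when both have stopped.
Minimum gap = 19.901 − 10.522 = 9.379 m.

Minimum gap ≈ 9.4 m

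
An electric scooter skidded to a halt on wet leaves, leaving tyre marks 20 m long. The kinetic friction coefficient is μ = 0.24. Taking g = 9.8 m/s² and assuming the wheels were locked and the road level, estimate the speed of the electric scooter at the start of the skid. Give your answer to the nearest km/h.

Deceleration a = μg = 0.24 × 9.8 = 2.352 m/s².
v = √(2a·d) = √(2 × 2.352 × 20) = √94.080 = 9.6995 m/s.
= 9.6995 × 3.6 = 34.918 km/h.

Initial speed ≈ 35 km/h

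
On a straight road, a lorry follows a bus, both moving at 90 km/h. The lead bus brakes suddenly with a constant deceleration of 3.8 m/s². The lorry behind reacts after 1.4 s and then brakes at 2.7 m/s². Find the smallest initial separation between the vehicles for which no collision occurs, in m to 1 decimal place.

Minimum gap ≈ 68.5 m

90 km/h ÷ 3.6 = 25.0000 m/s.
Leader travels v²/(2a_L) = 625.000 / 7.600 = 82.237 m before stopping.
Follower covers v·t_r = 25.0000 × 1.4 = 35.000 m while reacting, then v²/(2a_F) = 625.000 / 5.400 = 115.741 m while braking, for a total of 35.000 + 115.741 = 150.741 m.
Since a_F ≤ a_L and the follower starts braking later, the follower is never slower than the leader, so the closest approach is when both have stopped.
Minimum gap = 150.741 − 82.237 = 68.504 m.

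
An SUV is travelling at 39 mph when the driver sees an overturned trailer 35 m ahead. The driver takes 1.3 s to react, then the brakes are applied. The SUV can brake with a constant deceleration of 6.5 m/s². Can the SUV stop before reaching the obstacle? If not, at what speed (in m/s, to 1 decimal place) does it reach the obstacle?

39 mph × 0.44704 = 17.4346 m/s.
Reaction distance = 17.4346 × 1.3 = 22.665 m.
Braking distance needed to stop: v²/(2a) = 303.965 / 13.000 = 23.382 m, so total needed = 22.665 + 23.382 = 46.047 m > 35 m — it cannot stop.
Distance remaining when braking begins: 35 − 22.665 = 12.335 m.
v² = v₀² − 2a·d = 303.965 − 2 × 6.500 × 12.335 = 143.610 m²/s².
v = √143.610 = 11.984 m/s.

No — it strikes the obstacle at 12.0 m/s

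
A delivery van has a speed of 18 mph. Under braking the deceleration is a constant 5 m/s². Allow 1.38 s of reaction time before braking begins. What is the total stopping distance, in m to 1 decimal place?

Total stopping distance ≈ 17.6 m

18 mph × 0.44704 = 8.0467 m/s.
Reaction distance = v·t_r = 8.0467 × 1.38 = 11.104 m.
Braking distance = v²/(2a) = 8.0467² / (2 × 5.000) = 64.749 / 10.000 = 6.475 m.
Total = 11.104 + 6.475 = 17.579 m.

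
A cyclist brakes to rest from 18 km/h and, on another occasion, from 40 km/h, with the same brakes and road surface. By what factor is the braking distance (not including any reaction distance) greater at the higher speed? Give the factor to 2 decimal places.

Braking distance d = v²/(2a), so with a fixed, d ∝ v².
Factor = (40/18)² = 2.2222² = 4.9382.

Factor ≈ 4.94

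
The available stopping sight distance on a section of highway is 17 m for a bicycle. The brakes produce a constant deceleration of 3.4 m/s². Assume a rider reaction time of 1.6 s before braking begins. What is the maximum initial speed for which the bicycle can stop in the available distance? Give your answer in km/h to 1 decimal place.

Maximum speed ≈ 23.8 km/h

Stopping distance: v·t_r + v²/(2a) = 17 with t_r = 1.6 s and a = 3.400 m/s².
So v² + 10.880 v − 115.60 = 0.
Positive root: v = −a·t_r + √((a·t_r)² + 2a·d) = −5.440 + √(29.594 + 115.60) = 6.6096 m/s.
6.6096 m/s × 3.6 = 23.795 km/h.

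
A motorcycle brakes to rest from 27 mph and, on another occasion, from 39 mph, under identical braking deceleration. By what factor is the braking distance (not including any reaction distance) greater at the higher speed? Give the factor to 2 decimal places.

Braking distance d = v²/(2a), so with a fixed, d ∝ v².
Factor = (39/27)² = 1.4444² = 2.0863.

Factor ≈ 2.09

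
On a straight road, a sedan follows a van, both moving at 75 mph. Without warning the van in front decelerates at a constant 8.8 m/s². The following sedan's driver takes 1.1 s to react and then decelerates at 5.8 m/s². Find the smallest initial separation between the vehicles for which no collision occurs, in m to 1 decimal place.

75 mph × 0.44704 = 33.5280 m/s.
Leader travels v²/(2a_L) = 1124.127 / 17.600 = 63.871 m before stopping.
Follower covers v·t_r = 33.5280 × 1.1 = 36.881 m while reacting, then v²/(2a_F) = 1124.127 / 11.600 = 96.907 m while braking, for a total of 36.881 + 96.907 = 133.788 m.
Since a_F ≤ a_L and the follower starts braking later, the follower is never slower than the leader, so the closest approach is when both have stopped.
Minimum gap = 133.788 − 63.871 = 69.917 m.

Minimum gap ≈ 69.9 m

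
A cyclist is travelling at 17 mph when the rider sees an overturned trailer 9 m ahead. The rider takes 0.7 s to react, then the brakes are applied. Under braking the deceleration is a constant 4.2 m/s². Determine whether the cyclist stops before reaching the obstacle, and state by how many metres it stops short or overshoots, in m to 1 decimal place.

No — it overshoots by 3.2 m

17 mph × 0.44704 = 7.5997 m/s.
Reaction distance = 7.5997 × 0.7 = 5.320 m.
Braking distance = v²/(2a) = 57.755 / 8.400 = 6.876 m.
Total stopping distance = 5.320 + 6.876 = 12.196 m, vs 9 m available — it cannot stop in time and overshoots by 12.196 − 9 = 3.196 m.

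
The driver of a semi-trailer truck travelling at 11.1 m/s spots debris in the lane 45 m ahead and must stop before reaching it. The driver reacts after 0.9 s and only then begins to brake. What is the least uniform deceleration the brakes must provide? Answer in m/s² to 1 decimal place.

Distance covered during reaction = 11.1000 × 0.9 = 9.990 m.
Distance available for braking: 45 − 9.990 = 35.010 m.
v² = 2a·d ⇒ a = v²/(2d) = 11.1000² / (2 × 35.010) = 123.210 / 70.020 = 1.7596 m/s².

Required deceleration ≈ 1.8 m/s²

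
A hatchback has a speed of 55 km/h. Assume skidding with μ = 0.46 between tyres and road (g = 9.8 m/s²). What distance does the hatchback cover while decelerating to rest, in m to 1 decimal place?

Braking distance ≈ 25.9 m

55 km/h ÷ 3.6 = 15.2778 m/s.
a = μg = 0.46 × 9.8 = 4.508 m/s².
Braking distance = v²/(2a) = 15.2778² / (2 × 4.508) = 233.411 / 9.016 = 25.889 m.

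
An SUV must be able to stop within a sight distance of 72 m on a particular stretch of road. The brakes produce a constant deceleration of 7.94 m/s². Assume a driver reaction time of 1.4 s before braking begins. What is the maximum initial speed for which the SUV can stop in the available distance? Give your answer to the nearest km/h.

Maximum speed ≈ 88 km/h

Stopping distance: v·t_r + v²/(2a) = 72 with t_r = 1.4 s and a = 7.940 m/s².
So v² + 22.232 v − 1143.36 = 0.
Positive root: v = −a·t_r + √((a·t_r)² + 2a·d) = −11.116 + √(123.565 + 1143.36) = 24.4779 m/s.
24.4779 m/s × 3.6 = 88.120 km/h.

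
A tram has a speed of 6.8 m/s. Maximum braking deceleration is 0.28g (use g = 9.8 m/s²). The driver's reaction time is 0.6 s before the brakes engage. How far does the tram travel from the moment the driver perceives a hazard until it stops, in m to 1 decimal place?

a = 0.28 × 9.8 = 2.744 m/s².
Reaction distance = v·t_r = 6.8000 × 0.6 = 4.080 m.
Braking distance = v²/(2a) = 6.8000² / (2 × 2.744) = 46.240 / 5.488 = 8.426 m.
Total = 4.080 + 8.426 = 12.506 m.

Total stopping distance ≈ 12.5 m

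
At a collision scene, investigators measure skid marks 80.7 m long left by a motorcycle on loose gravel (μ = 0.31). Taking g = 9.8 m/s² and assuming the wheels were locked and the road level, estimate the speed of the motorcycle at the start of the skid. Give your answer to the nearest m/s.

Deceleration a = μg = 0.31 × 9.8 = 3.038 m/s².
v = √(2a·d) = √(2 × 3.038 × 80.7) = √490.333 = 22.1435 m/s.

Initial speed ≈ 22 m/s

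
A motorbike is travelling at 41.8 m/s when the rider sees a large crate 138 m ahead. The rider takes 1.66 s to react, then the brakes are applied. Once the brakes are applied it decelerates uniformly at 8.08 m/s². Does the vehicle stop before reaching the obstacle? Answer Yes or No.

No

Reaction distance = 41.8000 × 1.66 = 69.388 m.
Braking distance = v²/(2a) = 1747.240 / 16.160 = 108.121 m.
Total stopping distance = 69.388 + 108.121 = 177.509 m, vs 138 m available — it cannot stop in time and overshoots by 177.509 − 138 = 39.509 m.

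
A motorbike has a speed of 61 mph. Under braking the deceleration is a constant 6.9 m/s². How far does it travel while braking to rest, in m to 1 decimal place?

61 mph × 0.44704 = 27.2694 m/s.
Braking distance = v²/(2a) = 27.2694² / (2 × 6.900) = 743.620 / 13.800 = 53.886 m.

Braking distance ≈ 53.9 m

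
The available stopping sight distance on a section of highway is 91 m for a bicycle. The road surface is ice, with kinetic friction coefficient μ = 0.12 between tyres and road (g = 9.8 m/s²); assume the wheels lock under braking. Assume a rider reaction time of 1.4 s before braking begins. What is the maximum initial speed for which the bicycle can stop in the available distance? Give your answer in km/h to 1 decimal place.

a = μg = 0.12 × 9.8 = 1.176 m/s².
Stopping distance: v·t_r + v²/(2a) = 91 with t_r = 1.4 s and a = 1.176 m/s².
So v² + 3.293 v − 214.03 = 0.
Positive root: v = −a·t_r + √((a·t_r)² + 2a·d) = −1.646 + √(2.709 + 214.03) = 13.0761 m/s.
13.0761 m/s × 3.6 = 47.074 km/h.

Maximum speed ≈ 47.1 km/h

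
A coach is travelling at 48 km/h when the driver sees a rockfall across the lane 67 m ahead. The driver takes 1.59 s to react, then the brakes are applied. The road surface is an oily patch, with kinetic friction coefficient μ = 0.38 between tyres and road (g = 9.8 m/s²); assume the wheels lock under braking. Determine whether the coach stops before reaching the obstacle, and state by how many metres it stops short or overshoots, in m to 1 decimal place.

48 km/h ÷ 3.6 = 13.3333 m/s.
a = μg = 0.38 × 9.8 = 3.724 m/s².
Reaction distance = 13.3333 × 1.59 = 21.200 m.
Braking distance = v²/(2a) = 177.777 / 7.448 = 23.869 m.
Total stopping distance = 21.200 + 23.869 = 45.069 m, vs 67 m available — it stops with 67 − 45.069 = 21.931 m to spare.

Yes — it stops 21.9 m short of the obstacle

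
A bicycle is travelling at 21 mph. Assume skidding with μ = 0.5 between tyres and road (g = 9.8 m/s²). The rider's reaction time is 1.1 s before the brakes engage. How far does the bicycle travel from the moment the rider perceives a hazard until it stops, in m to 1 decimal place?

21 mph × 0.44704 = 9.3878 m/s.
a = μg = 0.5 × 9.8 = 4.900 m/s².
Reaction distance = v·t_r = 9.3878 × 1.1 = 10.327 m.
Braking distance = v²/(2a) = 9.3878² / (2 × 4.900) = 88.131 / 9.800 = 8.993 m.
Total = 10.327 + 8.993 = 19.320 m.

Total stopping distance ≈ 19.3 m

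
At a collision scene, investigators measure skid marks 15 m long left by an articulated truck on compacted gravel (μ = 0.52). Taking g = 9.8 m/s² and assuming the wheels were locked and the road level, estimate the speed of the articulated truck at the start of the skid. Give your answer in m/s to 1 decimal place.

Initial speed ≈ 12.4 m/s

Deceleration a = μg = 0.52 × 9.8 = 5.096 m/s².
v = √(2a·d) = √(2 × 5.096 × 15) = √152.880 = 12.3645 m/s.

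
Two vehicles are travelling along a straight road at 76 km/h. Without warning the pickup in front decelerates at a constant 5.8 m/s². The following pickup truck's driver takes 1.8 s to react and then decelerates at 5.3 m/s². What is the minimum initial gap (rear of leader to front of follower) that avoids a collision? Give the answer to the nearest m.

Minimum gap ≈ 42 m

76 km/h ÷ 3.6 = 21.1111 m/s.
Leader travels v²/(2a_L) = 445.679 / 11.600 = 38.421 m before stopping.
Follower covers v·t_r = 21.1111 × 1.8 = 38.000 m while reacting, then v²/(2a_F) = 445.679 / 10.600 = 42.045 m while braking, for a total of 38.000 + 42.045 = 80.045 m.
Since a_F ≤ a_L and the follower starts braking later, the follower is never slower than the leader, so the closest approach is when both have stopped.
Minimum gap = 80.045 − 38.421 = 41.624 m.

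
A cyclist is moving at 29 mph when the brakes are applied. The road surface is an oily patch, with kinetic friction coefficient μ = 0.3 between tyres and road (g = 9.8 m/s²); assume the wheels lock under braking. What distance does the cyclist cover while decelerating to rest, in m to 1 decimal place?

29 mph × 0.44704 = 12.9642 m/s.
a = μg = 0.3 × 9.8 = 2.940 m/s².
Braking distance = v²/(2a) = 12.9642² / (2 × 2.940) = 168.070 / 5.880 = 28.583 m.

Braking distance ≈ 28.6 m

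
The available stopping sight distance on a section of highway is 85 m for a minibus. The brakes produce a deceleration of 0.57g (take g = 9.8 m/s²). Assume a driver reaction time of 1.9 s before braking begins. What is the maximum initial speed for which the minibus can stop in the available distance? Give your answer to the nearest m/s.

Maximum speed ≈ 22 m/s

a = 0.57 × 9.8 = 5.586 m/s².
Stopping distance: v·t_r + v²/(2a) = 85 with t_r = 1.9 s and a = 5.586 m/s².
So v² + 21.227 v − 949.62 = 0.
Positive root: v = −a·t_r + √((a·t_r)² + 2a·d) = −10.613 + √(112.636 + 949.62) = 21.9793 m/s.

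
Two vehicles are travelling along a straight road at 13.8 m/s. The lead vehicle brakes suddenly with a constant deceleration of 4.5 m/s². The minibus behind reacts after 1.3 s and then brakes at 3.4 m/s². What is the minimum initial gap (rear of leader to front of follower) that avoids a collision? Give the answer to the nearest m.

Minimum gap ≈ 25 m

Leader travels v²/(2a_L) = 190.440 / 9.000 = 21.160 m before stopping.
Follower covers v·t_r = 13.8000 × 1.3 = 17.940 m while reacting, then v²/(2a_F) = 190.440 / 6.800 = 28.006 m while braking, for a total of 17.940 + 28.006 = 45.946 m.
Since a_F ≤ a_L and the follower starts braking later, the follower is never slower than the leader, so the closest approach is when both have stopped.
Minimum gap = 45.946 − 21.160 = 24.786 m.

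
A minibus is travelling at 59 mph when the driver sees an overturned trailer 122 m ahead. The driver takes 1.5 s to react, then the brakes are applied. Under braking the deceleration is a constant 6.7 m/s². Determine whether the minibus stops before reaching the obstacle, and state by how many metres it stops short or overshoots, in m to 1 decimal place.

59 mph × 0.44704 = 26.3754 m/s.
Reaction distance = 26.3754 × 1.5 = 39.563 m.
Braking distance = v²/(2a) = 695.662 / 13.400 = 51.915 m.
Total stopping distance = 39.563 + 51.915 = 91.478 m, vs 122 m available — it stops with 122 − 91.478 = 30.522 m to spare.

Yes — it stops 30.5 m short of the obstacle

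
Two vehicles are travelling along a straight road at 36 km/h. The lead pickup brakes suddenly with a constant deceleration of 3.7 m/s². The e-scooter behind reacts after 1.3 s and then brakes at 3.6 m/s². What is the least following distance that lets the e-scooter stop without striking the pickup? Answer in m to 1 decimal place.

36 km/h ÷ 3.6 = 10.0000 m/s.
Leader travels v²/(2a_L) = 100.000 / 7.400 = 13.514 m before stopping.
Follower covers v·t_r = 10.0000 × 1.3 = 13.000 m while reacting, then v²/(2a_F) = 100.000 / 7.200 = 13.889 m while braking, for a total of 13.000 + 13.889 = 26.889 m.
Since a_F ≤ a_L and the follower starts braking later, the follower is never slower than the leader, so the closest approach is when both have stopped.
Minimum gap = 26.889 − 13.514 = 13.375 m.

Minimum gap ≈ 13.4 m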